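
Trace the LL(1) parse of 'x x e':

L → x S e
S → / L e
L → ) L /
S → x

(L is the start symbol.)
Stack is shown with the top on the left.

Stack    Input    Action
------------------------
L $      x x e $  output L → x S e
x S e $  x x e $  match 'x'
S e $    x e $    output S → x
x e $    x e $    match 'x'
e $      e $      match 'e'
$        $        accept

The string is accepted.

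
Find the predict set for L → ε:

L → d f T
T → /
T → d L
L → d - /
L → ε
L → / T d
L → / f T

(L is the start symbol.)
PREDICT(L → ε) = (FIRST(RHS) \ {ε}) ∪ (FOLLOW(L) if ε ∈ FIRST(RHS), i.e. RHS ⇒* ε)
The right-hand side is ε (FIRST(ε) = { ε }), so the predict set is FOLLOW(L) = { $, 'd' }
PREDICT(L → ε) = { $, 'd' }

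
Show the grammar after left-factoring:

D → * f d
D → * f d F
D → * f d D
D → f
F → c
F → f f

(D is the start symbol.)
D → * f d D'
D' → ε
D' → F
D' → D
D → f
F → c
F → f f

Left-factoring transforms A → αβ₁ | αβ₂ into A → αA' and A' → β₁ | β₂
(α is the longest common prefix among the alternatives). Repeat until
no nonterminal has two alternatives with a common prefix.

Round 1: D has alternatives sharing prefix '* f d'. Introduce D': D → * f d D'
  Add: D' → ε
  Add: D' → F
  Add: D' → D

No remaining common prefixes — done.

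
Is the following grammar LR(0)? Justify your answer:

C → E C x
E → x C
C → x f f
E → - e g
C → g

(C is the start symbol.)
A grammar is LR(0) if no state in the canonical LR(0) collection has:
  - both a shift item (dot before a terminal) and a complete item (shift-reduce conflict), or
  - two or more complete items (reduce-reduce conflict; the accept item [C' → C .] counts as a complete item here).

Augment with C' → C and build the canonical LR(0) collection (I0 = CLOSURE({[C' → . C]}), then GOTO on every symbol after a dot until no new states appear). It has 13 states:
  I0: { [C → . E C x], [C → . g], [C → . x f f], [C' → . C], [E → . - e g], [E → . x C] }  — shift
  I1: { [E → - . e g] }  — shift
  I2: { [C' → C .] }  — accept
  I3: { [C → . E C x], [C → . g], [C → . x f f], [C → E . C x], [E → . - e g], [E → . x C] }  — shift
  I4: { [C → g .] }  — reduce
  I5: { [C → . E C x], [C → . g], [C → . x f f], [C → x . f f], [E → . - e g], [E → . x C], [E → x . C] }  — shift
  I6: { [E → x C .] }  — reduce
  I7: { [C → x f . f] }  — shift
  I8: { [C → x f f .] }  — reduce
  I9: { [C → E C . x] }  — shift
  I10: { [C → E C x .] }  — reduce
  I11: { [E → - e . g] }  — shift
  I12: { [E → - e g .] }  — reduce

Every state is either a pure shift/goto state or contains exactly one complete item and nothing to shift — no conflicts. The grammar is LR(0).

Answer: Yes, the grammar is LR(0)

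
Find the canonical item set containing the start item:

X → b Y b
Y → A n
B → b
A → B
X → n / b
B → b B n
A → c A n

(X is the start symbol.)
First, augment the grammar with X' → X
I₀ = CLOSURE({ [X' → . X] }):
  [X' → . X] has the dot before X: add [X → . b Y b], [X → . n / b]
No further items can be added.

I₀ = { [X → . b Y b], [X → . n / b], [X' → . X] }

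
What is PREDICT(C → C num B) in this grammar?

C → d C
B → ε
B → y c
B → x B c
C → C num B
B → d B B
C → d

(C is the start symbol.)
{ 'd' }

PREDICT(C → C num B) = (FIRST(RHS) \ {ε}) ∪ (FOLLOW(C) if ε ∈ FIRST(RHS), i.e. RHS ⇒* ε)
FIRST(C) = { 'd' }
FIRST(C num B) = { 'd' }
ε ∉ FIRST(C num B), so FOLLOW(C) is not added.
PREDICT(C → C num B) = { 'd' }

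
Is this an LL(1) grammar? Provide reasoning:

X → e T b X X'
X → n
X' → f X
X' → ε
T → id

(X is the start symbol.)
Relevant sets:
  FOLLOW(X') = { $, 'f' }

For X:
  PREDICT(X → e T b X X') = { 'e' }
  PREDICT(X → n) = { 'n' }
For X':
  PREDICT(X' → f X) = { 'f' }
  PREDICT(X' → ε) = { $, 'f' }
T has a single production, so nothing to check there.

Conflict found: Predict set conflict for X': { 'f' }
The grammar is NOT LL(1).

Answer: No. Predict set conflict for X': { 'f' }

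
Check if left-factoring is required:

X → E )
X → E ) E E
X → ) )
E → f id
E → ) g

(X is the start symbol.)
Yes, X has productions with common prefix 'E )'

Left-factoring is needed when two productions for the same non-terminal
share a common prefix on the right-hand side.

Productions for X:
  X → E )
  X → E ) E E
  X → ) )
Productions for E:
  E → f id
  E → ) g

Found common prefix 'E )' in productions for X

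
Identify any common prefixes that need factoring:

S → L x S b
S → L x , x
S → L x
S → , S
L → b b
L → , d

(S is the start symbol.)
Left-factoring is needed when two productions for the same non-terminal
share a common prefix on the right-hand side.

Productions for S:
  S → L x S b
  S → L x , x
  S → L x
  S → , S
Productions for L:
  L → b b
  L → , d

Found common prefix 'L x' in productions for S

Answer: Yes, S has productions with common prefix 'L x'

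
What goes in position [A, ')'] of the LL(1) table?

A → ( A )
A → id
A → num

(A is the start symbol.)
To find M[A, ')'], we find productions for A where ')' is in the predict set (PREDICT(N → α) = (FIRST(α) \ {ε}) ∪ (FOLLOW(N) if α ⇒* ε)).

A → ( A ): PREDICT = { '(' }
A → id: PREDICT = { 'id' }
A → num: PREDICT = { 'num' }

M[A, ')'] is empty (no production applies)

Answer: Empty (error entry)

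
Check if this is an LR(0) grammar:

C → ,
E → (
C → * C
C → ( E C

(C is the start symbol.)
A grammar is LR(0) if no state in the canonical LR(0) collection has:
  - both a shift item (dot before a terminal) and a complete item (shift-reduce conflict), or
  - two or more complete items (reduce-reduce conflict; the accept item [C' → C .] counts as a complete item here).

Augment with C' → C and build the canonical LR(0) collection (I0 = CLOSURE({[C' → . C]}), then GOTO on every symbol after a dot until no new states appear). It has 9 states:
  I0: { [C → . ( E C], [C → . * C], [C → . ,], [C' → . C] }  — shift
  I1: { [C → ( . E C], [E → . (] }  — shift
  I2: { [C → * . C], [C → . ( E C], [C → . * C], [C → . ,] }  — shift
  I3: { [C → , .] }  — reduce
  I4: { [C' → C .] }  — accept
  I5: { [C → * C .] }  — reduce
  I6: { [E → ( .] }  — reduce
  I7: { [C → ( E . C], [C → . ( E C], [C → . * C], [C → . ,] }  — shift
  I8: { [C → ( E C .] }  — reduce

Every state is either a pure shift/goto state or contains exactly one complete item and nothing to shift — no conflicts. The grammar is LR(0).

Answer: Yes, the grammar is LR(0)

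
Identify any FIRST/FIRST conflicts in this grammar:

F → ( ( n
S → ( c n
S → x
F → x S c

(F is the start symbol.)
No FIRST/FIRST conflicts.

A FIRST/FIRST conflict occurs when two productions N → α and N → β for the same non-terminal have FIRST(α) ∩ FIRST(β) ≠ ∅ (with ε ∈ FIRST of a nullable right-hand side, so two nullable alternatives also conflict).

Productions for F:
  F → ( ( n: FIRST = { '(' }
  F → x S c: FIRST = { 'x' }
Productions for S:
  S → ( c n: FIRST = { '(' }
  S → x: FIRST = { 'x' }

All alternatives of each non-terminal have pairwise disjoint FIRST sets.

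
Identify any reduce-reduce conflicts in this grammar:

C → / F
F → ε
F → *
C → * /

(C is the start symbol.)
Augment with C' → C and build the canonical LR(0) collection (I0 = CLOSURE({[C' → . C]}), then GOTO on every symbol after a dot until no new states appear). It has 7 states:
  I0: { [C → . * /], [C → . / F], [C' → . C] }  — shift
  I1: { [C → * . /] }  — shift
  I2: { [C → / . F], [F → . *], [F → .] }  — shift, reduce
  I3: { [C' → C .] }  — accept
  I4: { [F → * .] }  — reduce
  I5: { [C → / F .] }  — reduce
  I6: { [C → * / .] }  — reduce

No state contains more than one complete item.

Answer: No reduce-reduce conflicts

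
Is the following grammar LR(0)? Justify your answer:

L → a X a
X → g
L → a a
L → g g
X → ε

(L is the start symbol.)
No. Shift-reduce conflict between [X → .] and [L → a . a]

A grammar is LR(0) if no state in the canonical LR(0) collection has:
  - both a shift item (dot before a terminal) and a complete item (shift-reduce conflict), or
  - two or more complete items (reduce-reduce conflict; the accept item [L' → L .] counts as a complete item here).

Augment with L' → L and build the canonical LR(0) collection (I0 = CLOSURE({[L' → . L]}), then GOTO on every symbol after a dot until no new states appear). It has 9 states:
  I0: { [L → . a X a], [L → . a a], [L → . g g], [L' → . L] }  — shift
  I1: { [L' → L .] }  — accept
  I2: { [L → a . X a], [L → a . a], [X → . g], [X → .] }  — shift, reduce
  I3: { [L → g . g] }  — shift
  I4: { [L → g g .] }  — reduce
  I5: { [L → a X . a] }  — shift
  I6: { [L → a a .] }  — reduce
  I7: { [X → g .] }  — reduce
  I8: { [L → a X a .] }  — reduce

Conflict in state I2:
  Shift-reduce conflict between [X → .] and [L → a . a]
So the grammar is NOT LR(0).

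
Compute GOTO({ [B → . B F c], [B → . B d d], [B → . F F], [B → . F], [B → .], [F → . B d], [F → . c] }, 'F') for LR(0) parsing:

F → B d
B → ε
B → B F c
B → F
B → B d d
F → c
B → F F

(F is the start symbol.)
{ [B → . B F c], [B → . B d d], [B → . F F], [B → . F], [B → .], [B → F . F], [B → F .], [F → . B d], [F → . c] }

GOTO(I, 'F') = CLOSURE({ [A → αX.β] : [A → α.Xβ] ∈ I, X = 'F' })

Items with dot before 'F', with the dot advanced:
  [B → . F] → [B → F .]
  [B → . F F] → [B → F . F]
Closure of the advanced items:
  [B → F . F] has the dot before F: add [F → . B d], [F → . c]
  [F → . B d] has the dot before B: add [B → .], [B → . B F c], [B → . F], [B → . B d d], [B → . F F]

GOTO = { [B → . B F c], [B → . B d d], [B → . F F], [B → . F], [B → .], [B → F . F], [B → F .], [F → . B d], [F → . c] }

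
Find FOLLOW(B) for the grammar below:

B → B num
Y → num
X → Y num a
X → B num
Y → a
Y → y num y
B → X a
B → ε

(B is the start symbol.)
B is the start symbol, so $ ∈ FOLLOW(B).
In B → B num: B is followed by num, add FIRST(num) \ {ε} = { 'num' }
In X → B num: B is followed by num, add FIRST(num) \ {ε} = { 'num' }

Taking the union: FOLLOW(B) = { $, 'num' }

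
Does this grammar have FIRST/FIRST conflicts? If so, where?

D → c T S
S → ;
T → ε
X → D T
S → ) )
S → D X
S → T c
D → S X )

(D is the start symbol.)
FIRST sets of the non-terminals at (or reachable through a nullable prefix from) the front of some alternative:
  FIRST(S) = { ')', ';', 'c' }
  FIRST(D) = { ')', ';', 'c' }
  FIRST(T) = { ε }

Productions for D:
  D → c T S: FIRST = { 'c' }
  D → S X ): FIRST = { ')', ';', 'c' }
Productions for S:
  S → ;: FIRST = { ';' }
  S → ) ): FIRST = { ')' }
  S → D X: FIRST = { ')', ';', 'c' }
  S → T c: FIRST = { 'c' }
T, X have only one production, so no FIRST/FIRST conflict is possible there.

Conflict for D: D → c T S and D → S X )
  Overlap: { 'c' }
Conflict for S: S → ; and S → D X
  Overlap: { ';' }
Conflict for S: S → ) ) and S → D X
  Overlap: { ')' }
Conflict for S: S → D X and S → T c
  Overlap: { 'c' }

Answer: Yes. D → c T S / D → S X ')' on { 'c' }; S → ';' / S → D X on { ';' }; S → ')' ')' / S → D X on { ')' }; S → D X / S → T c on { 'c' }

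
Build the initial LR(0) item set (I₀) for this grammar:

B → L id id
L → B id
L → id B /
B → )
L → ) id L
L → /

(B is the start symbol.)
{ [B → . )], [B → . L id id], [B' → . B], [L → . ) id L], [L → . /], [L → . B id], [L → . id B /] }

First, augment the grammar with B' → B
I₀ = CLOSURE({ [B' → . B] }):
  [B' → . B] has the dot before B: add [B → . L id id], [B → . )]
  [B → . L id id] has the dot before L: add [L → . B id], [L → . id B /], [L → . ) id L], [L → . /]
No further items can be added.

I₀ = { [B → . )], [B → . L id id], [B' → . B], [L → . ) id L], [L → . /], [L → . B id], [L → . id B /] }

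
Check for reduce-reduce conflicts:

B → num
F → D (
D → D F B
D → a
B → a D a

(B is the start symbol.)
Yes — I8: [B → a D a .] vs [D → a .]

Augment with B' → B and build the canonical LR(0) collection (I0 = CLOSURE({[B' → . B]}), then GOTO on every symbol after a dot until no new states appear). It has 11 states:
  I0: { [B → . a D a], [B → . num], [B' → . B] }  — shift
  I1: { [B' → B .] }  — accept
  I2: { [B → a . D a], [D → . D F B], [D → . a] }  — shift
  I3: { [B → num .] }  — reduce
  I4: { [B → a D . a], [D → . D F B], [D → . a], [D → D . F B], [F → . D (] }  — shift
  I5: { [D → a .] }  — reduce
  I6: { [D → . D F B], [D → . a], [D → D . F B], [F → . D (], [F → D . (] }  — shift
  I7: { [B → . a D a], [B → . num], [D → D F . B] }  — shift
  I8: { [B → a D a .], [D → a .] }  — 2 reduces
  I9: { [D → D F B .] }  — reduce
  I10: { [F → D ( .] }  — reduce

I8 contains complete items [B → a D a .], [D → a .] — reduce-reduce conflict.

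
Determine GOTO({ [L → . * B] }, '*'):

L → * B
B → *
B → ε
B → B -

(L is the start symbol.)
GOTO(I, '*') = CLOSURE({ [A → αX.β] : [A → α.Xβ] ∈ I, X = '*' })

Items with dot before '*', with the dot advanced:
  [L → . * B] → [L → * . B]
Closure of the advanced items:
  [L → * . B] has the dot before B: add [B → . *], [B → .], [B → . B -]

GOTO = { [B → . *], [B → . B -], [B → .], [L → * . B] }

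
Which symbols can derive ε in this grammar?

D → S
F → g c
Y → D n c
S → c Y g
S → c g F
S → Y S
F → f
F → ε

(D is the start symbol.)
A non-terminal is nullable if it can derive ε (the empty string): either it has an ε-production, or it has a production whose right-hand side consists entirely of nullable non-terminals.

ε-productions: F → ε
So F is immediately nullable.
No further non-terminal can be added: every production for the remaining non-terminals contains a terminal or a non-nullable non-terminal.
Nullable = { 'F' }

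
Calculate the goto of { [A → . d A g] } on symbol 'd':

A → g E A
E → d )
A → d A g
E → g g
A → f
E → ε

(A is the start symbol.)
GOTO(I, 'd') = CLOSURE({ [A → αX.β] : [A → α.Xβ] ∈ I, X = 'd' })

Items with dot before 'd', with the dot advanced:
  [A → . d A g] → [A → d . A g]
Closure of the advanced items:
  [A → d . A g] has the dot before A: add [A → . g E A], [A → . d A g], [A → . f]

GOTO = { [A → . d A g], [A → . f], [A → . g E A], [A → d . A g] }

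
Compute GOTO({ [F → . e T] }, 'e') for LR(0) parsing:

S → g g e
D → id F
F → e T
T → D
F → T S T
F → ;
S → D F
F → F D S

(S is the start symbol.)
GOTO(I, 'e') = CLOSURE({ [A → αX.β] : [A → α.Xβ] ∈ I, X = 'e' })

Items with dot before 'e', with the dot advanced:
  [F → . e T] → [F → e . T]
Closure of the advanced items:
  [F → e . T] has the dot before T: add [T → . D]
  [T → . D] has the dot before D: add [D → . id F]

GOTO = { [D → . id F], [F → e . T], [T → . D] }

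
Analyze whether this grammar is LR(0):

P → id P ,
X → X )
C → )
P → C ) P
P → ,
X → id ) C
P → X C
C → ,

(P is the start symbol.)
No. Reduce-reduce conflict: [C → , .] and [P → , .]

Augment with P' → P and build the canonical LR(0) collection (I0 = CLOSURE({[P' → . P]}), then GOTO on every symbol after a dot until no new states appear). It has 16 states:
  I0: { [C → . )], [C → . ,], [P → . ,], [P → . C ) P], [P → . X C], [P → . id P ,], [P' → . P], [X → . X )], [X → . id ) C] }  — shift
  I1: { [C → ) .] }  — reduce
  I2: { [C → , .], [P → , .] }  — 2 reduces
  I3: { [P → C . ) P] }  — shift
  I4: { [P' → P .] }  — accept
  I5: { [C → . )], [C → . ,], [P → X . C], [X → X . )] }  — shift
  I6: { [C → . )], [C → . ,], [P → . ,], [P → . C ) P], [P → . X C], [P → . id P ,], [P → id . P ,], [X → . X )], [X → . id ) C], [X → id . ) C] }  — shift
  I7: { [C → ) .], [C → . )], [C → . ,], [X → id ) . C] }  — shift, reduce
  I8: { [P → id P . ,] }  — shift
  I9: { [P → id P , .] }  — reduce
  I10: { [C → , .] }  — reduce
  I11: { [X → id ) C .] }  — reduce
  I12: { [C → ) .], [X → X ) .] }  — 2 reduces
  I13: { [P → X C .] }  — reduce
  I14: { [C → . )], [C → . ,], [P → . ,], [P → . C ) P], [P → . X C], [P → . id P ,], [P → C ) . P], [X → . X )], [X → . id ) C] }  — shift
  I15: { [P → C ) P .] }  — reduce

Conflict in state I2:
  Reduce-reduce conflict: [C → , .] and [P → , .]
So the grammar is NOT LR(0).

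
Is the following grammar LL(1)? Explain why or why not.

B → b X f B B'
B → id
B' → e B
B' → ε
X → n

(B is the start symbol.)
A grammar is LL(1) if for each non-terminal N with multiple productions, the predict sets of those productions are pairwise disjoint, where PREDICT(N → α) = (FIRST(α) \ {ε}) ∪ (FOLLOW(N) if α ⇒* ε).

Relevant sets:
  FOLLOW(B') = { $, 'e' }

For B:
  PREDICT(B → b X f B B') = { 'b' }
  PREDICT(B → id) = { 'id' }
For B':
  PREDICT(B' → e B) = { 'e' }
  PREDICT(B' → ε) = { $, 'e' }
X has a single production, so nothing to check there.

Conflict found: Predict set conflict for B': { 'e' }
The grammar is NOT LL(1).

Answer: No. Predict set conflict for B': { 'e' }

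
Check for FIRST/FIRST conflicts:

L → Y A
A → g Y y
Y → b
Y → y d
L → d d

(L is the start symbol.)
No FIRST/FIRST conflicts.

A FIRST/FIRST conflict occurs when two productions N → α and N → β for the same non-terminal have FIRST(α) ∩ FIRST(β) ≠ ∅ (with ε ∈ FIRST of a nullable right-hand side, so two nullable alternatives also conflict).

FIRST sets of the non-terminals at (or reachable through a nullable prefix from) the front of some alternative:
  FIRST(Y) = { 'b', 'y' }

Productions for L:
  L → Y A: FIRST = { 'b', 'y' }
  L → d d: FIRST = { 'd' }
Productions for Y:
  Y → b: FIRST = { 'b' }
  Y → y d: FIRST = { 'y' }
A has only one production, so no FIRST/FIRST conflict is possible there.

All alternatives of each non-terminal have pairwise disjoint FIRST sets.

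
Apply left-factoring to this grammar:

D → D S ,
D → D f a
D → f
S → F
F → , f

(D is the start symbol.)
Left-factoring transforms A → αβ₁ | αβ₂ into A → αA' and A' → β₁ | β₂
(α is the longest common prefix among the alternatives). Repeat until
no nonterminal has two alternatives with a common prefix.

Round 1: D has alternatives sharing prefix 'D'. Introduce D': D → D D'
  Add: D' → S ,
  Add: D' → f a

No remaining common prefixes — done.

Resulting grammar:
D → D D'
D' → S ,
D' → f a
D → f
S → F
F → , f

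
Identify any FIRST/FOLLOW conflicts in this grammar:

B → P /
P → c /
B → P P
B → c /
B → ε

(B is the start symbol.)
Nullable non-terminals: B.
FIRST sets used below: FIRST(P) = { 'c' }

B: nullable alternative(s) B → ε; FOLLOW(B) = { $ }
  B → P /: FIRST \ {ε} = { 'c' } — disjoint from FOLLOW(B)
  B → P P: FIRST \ {ε} = { 'c' } — disjoint from FOLLOW(B)
  B → c /: FIRST \ {ε} = { 'c' } — disjoint from FOLLOW(B)
  B → ε: FIRST \ {ε} = { } — this is the only nullable alternative, skip

P has no nullable alternative, so no FIRST/FOLLOW check is needed there.

No FIRST/FOLLOW conflicts found.

Answer: No FIRST/FOLLOW conflicts.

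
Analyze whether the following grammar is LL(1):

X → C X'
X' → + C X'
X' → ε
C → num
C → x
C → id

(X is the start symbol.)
Yes, the grammar is LL(1).

Relevant sets:
  FOLLOW(X') = { $ }

For X':
  PREDICT(X' → '+' C X') = { '+' }
  PREDICT(X' → ε) = { $ }
For C:
  PREDICT(C → num) = { 'num' }
  PREDICT(C → x) = { 'x' }
  PREDICT(C → id) = { 'id' }
X has a single production, so nothing to check there.

All predict sets are disjoint. The grammar IS LL(1).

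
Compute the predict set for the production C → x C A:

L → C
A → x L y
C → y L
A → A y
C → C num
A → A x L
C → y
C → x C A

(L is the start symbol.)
PREDICT(C → x C A) = (FIRST(RHS) \ {ε}) ∪ (FOLLOW(C) if ε ∈ FIRST(RHS), i.e. RHS ⇒* ε)
FIRST(x C A) = { 'x' }
ε ∉ FIRST(x C A), so FOLLOW(C) is not added.
PREDICT(C → x C A) = { 'x' }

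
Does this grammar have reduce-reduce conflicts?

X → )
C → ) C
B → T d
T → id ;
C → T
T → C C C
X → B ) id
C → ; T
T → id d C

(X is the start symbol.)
A reduce-reduce conflict occurs when an LR(0) state has two complete items [A → α .] and [B → β .] — both call for a reduction, and with no lookahead the parser cannot choose between them.

Augment with X' → X and build the canonical LR(0) collection (I0 = CLOSURE({[X' → . X]}), then GOTO on every symbol after a dot until no new states appear). It has 20 states:
  I0: { [B → . T d], [C → . ) C], [C → . ; T], [C → . T], [T → . C C C], [T → . id ;], [T → . id d C], [X → . )], [X → . B ) id], [X' → . X] }  — shift
  I1: { [C → ) . C], [C → . ) C], [C → . ; T], [C → . T], [T → . C C C], [T → . id ;], [T → . id d C], [X → ) .] }  — shift, reduce
  I2: { [C → . ) C], [C → . ; T], [C → . T], [C → ; . T], [T → . C C C], [T → . id ;], [T → . id d C] }  — shift
  I3: { [X → B . ) id] }  — shift
  I4: { [C → . ) C], [C → . ; T], [C → . T], [T → . C C C], [T → . id ;], [T → . id d C], [T → C . C C] }  — shift
  I5: { [B → T . d], [C → T .] }  — shift, reduce
  I6: { [X' → X .] }  — accept
  I7: { [T → id . ;], [T → id . d C] }  — shift
  I8: { [T → id ; .] }  — reduce
  I9: { [C → . ) C], [C → . ; T], [C → . T], [T → . C C C], [T → . id ;], [T → . id d C], [T → id d . C] }  — shift
  I10: { [C → ) . C], [C → . ) C], [C → . ; T], [C → . T], [T → . C C C], [T → . id ;], [T → . id d C] }  — shift
  I11: { [C → . ) C], [C → . ; T], [C → . T], [T → . C C C], [T → . id ;], [T → . id d C], [T → C . C C], [T → id d C .] }  — shift, reduce
  I12: { [C → T .] }  — reduce
  I13: { [C → . ) C], [C → . ; T], [C → . T], [T → . C C C], [T → . id ;], [T → . id d C], [T → C . C C], [T → C C . C] }  — shift
  I14: { [C → . ) C], [C → . ; T], [C → . T], [T → . C C C], [T → . id ;], [T → . id d C], [T → C . C C], [T → C C . C], [T → C C C .] }  — shift, reduce
  I15: { [C → ) C .], [C → . ) C], [C → . ; T], [C → . T], [T → . C C C], [T → . id ;], [T → . id d C], [T → C . C C] }  — shift, reduce
  I16: { [B → T d .] }  — reduce
  I17: { [X → B ) . id] }  — shift
  I18: { [X → B ) id .] }  — reduce
  I19: { [C → ; T .], [C → T .] }  — 2 reduces

I19 contains complete items [C → ; T .], [C → T .] — reduce-reduce conflict.

Answer: Yes — I19: [C → ; T .] vs [C → T .]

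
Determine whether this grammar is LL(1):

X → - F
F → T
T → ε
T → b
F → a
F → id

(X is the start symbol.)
A grammar is LL(1) if for each non-terminal N with multiple productions, the predict sets of those productions are pairwise disjoint, where PREDICT(N → α) = (FIRST(α) \ {ε}) ∪ (FOLLOW(N) if α ⇒* ε).

Relevant sets:
  FIRST(T) = { 'b', ε }
  FOLLOW(F) = { $ }
  FOLLOW(T) = { $ }

For F:
  PREDICT(F → T) = { $, 'b' }
  PREDICT(F → a) = { 'a' }
  PREDICT(F → id) = { 'id' }
For T:
  PREDICT(T → ε) = { $ }
  PREDICT(T → b) = { 'b' }
X has a single production, so nothing to check there.

All predict sets are disjoint. The grammar IS LL(1).

Answer: Yes, the grammar is LL(1).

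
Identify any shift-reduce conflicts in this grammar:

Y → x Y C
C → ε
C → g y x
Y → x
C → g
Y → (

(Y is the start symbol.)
Yes — I3: [Y → x .] vs [Y → . (]; I4: [C → .] vs [C → . g]; I6: [C → g .] vs [C → g . y x]

Augment with Y' → Y and build the canonical LR(0) collection (I0 = CLOSURE({[Y' → . Y]}), then GOTO on every symbol after a dot until no new states appear). It has 9 states:
  I0: { [Y → . (], [Y → . x Y C], [Y → . x], [Y' → . Y] }  — shift
  I1: { [Y → ( .] }  — reduce
  I2: { [Y' → Y .] }  — accept
  I3: { [Y → . (], [Y → . x Y C], [Y → . x], [Y → x . Y C], [Y → x .] }  — shift, reduce
  I4: { [C → . g y x], [C → . g], [C → .], [Y → x Y . C] }  — shift, reduce
  I5: { [Y → x Y C .] }  — reduce
  I6: { [C → g . y x], [C → g .] }  — shift, reduce
  I7: { [C → g y . x] }  — shift
  I8: { [C → g y x .] }  — reduce

I3 contains reduce item [Y → x .] and shift items [Y → . (], [Y → . x], [Y → . x Y C] — shift-reduce conflict.
I4 contains reduce item [C → .] and shift items [C → . g], [C → . g y x] — shift-reduce conflict.
I6 contains reduce item [C → g .] and shift item [C → g . y x] — shift-reduce conflict.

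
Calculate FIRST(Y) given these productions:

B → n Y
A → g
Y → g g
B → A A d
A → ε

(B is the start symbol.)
To compute FIRST(Y), examine every production with Y on the left-hand side, reading each right-hand side left to right until a non-nullable symbol is reached.

From Y → g g:
  - g is a terminal: add 'g' and stop

Collecting: FIRST(Y) = { 'g' }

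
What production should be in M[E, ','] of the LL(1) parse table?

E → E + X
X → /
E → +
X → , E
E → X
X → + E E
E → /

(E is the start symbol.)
To find M[E, ','], we find productions for E where ',' is in the predict set (PREDICT(N → α) = (FIRST(α) \ {ε}) ∪ (FOLLOW(N) if α ⇒* ε)).

Relevant sets:
  FIRST(E) = { '+', ',', '/' }
  FIRST(X) = { '+', ',', '/' }

E → E + X: PREDICT = { '+', ',', '/' }
  ',' is in predict set, so this production goes in M[E, ',']
E → +: PREDICT = { '+' }
E → X: PREDICT = { '+', ',', '/' }
  ',' is in predict set, so this production goes in M[E, ',']
E → /: PREDICT = { '/' }

M[E, ','] = E → E + X, E → X  (a multiply-defined cell — the grammar is not LL(1))

Answer: E → E + X, E → X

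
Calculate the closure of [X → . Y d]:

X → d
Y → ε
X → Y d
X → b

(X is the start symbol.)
To compute CLOSURE, for each item [A → α.Bβ] where B is a non-terminal, add [B → .γ] for all productions B → γ; repeat for the newly added items until nothing changes.

Start with: [X → . Y d]
  [X → . Y d] has the dot before Y: add [Y → .]
No further items can be added.

CLOSURE = { [X → . Y d], [Y → .] }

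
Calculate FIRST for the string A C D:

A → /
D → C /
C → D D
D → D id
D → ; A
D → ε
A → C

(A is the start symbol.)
{ '/', ';', 'id', ε }

FIRST sets of the non-terminals involved (from the grammar, by fixed-point iteration):
  FIRST(A) = { '/', ';', 'id', ε }
  FIRST(C) = { '/', ';', 'id', ε }
  FIRST(D) = { '/', ';', 'id', ε }

To compute FIRST(A C D), process the symbols left to right:
Symbol A is a non-terminal. Add FIRST(A) \ {ε} = { '/', ';', 'id' }
A is nullable (ε ∈ FIRST(A)), continue to the next symbol.
Symbol C is a non-terminal. Add FIRST(C) \ {ε} = { '/', ';', 'id' }
C is nullable (ε ∈ FIRST(C)), continue to the next symbol.
Symbol D is a non-terminal. Add FIRST(D) \ {ε} = { '/', ';', 'id' }
D is nullable (ε ∈ FIRST(D)), continue to the next symbol.
All symbols are nullable, so ε is in the result.
FIRST(A C D) = { '/', ';', 'id', ε }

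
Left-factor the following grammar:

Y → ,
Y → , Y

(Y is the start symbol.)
Left-factoring transforms A → αβ₁ | αβ₂ into A → αA' and A' → β₁ | β₂
(α is the longest common prefix among the alternatives). Repeat until
no nonterminal has two alternatives with a common prefix.

Round 1: Y has alternatives sharing prefix ','. Introduce Y': Y → , Y'
  Add: Y' → ε
  Add: Y' → Y

No remaining common prefixes — done.

Resulting grammar:
Y → , Y'
Y' → ε
Y' → Y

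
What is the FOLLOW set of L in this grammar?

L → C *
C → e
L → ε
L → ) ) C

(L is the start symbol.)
{ $ }

L is the start symbol, so $ ∈ FOLLOW(L).
L does not occur on any right-hand side.

Taking the union: FOLLOW(L) = { $ }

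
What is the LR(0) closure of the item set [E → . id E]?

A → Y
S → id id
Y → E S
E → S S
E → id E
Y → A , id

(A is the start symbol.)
{ [E → . id E] }

Start with: [E → . id E]
The dot precedes the terminal id, so nothing is added.

CLOSURE = { [E → . id E] }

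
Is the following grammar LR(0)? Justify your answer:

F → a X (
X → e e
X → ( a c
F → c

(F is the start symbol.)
A grammar is LR(0) if no state in the canonical LR(0) collection has:
  - both a shift item (dot before a terminal) and a complete item (shift-reduce conflict), or
  - two or more complete items (reduce-reduce conflict; the accept item [F' → F .] counts as a complete item here).

Augment with F' → F and build the canonical LR(0) collection (I0 = CLOSURE({[F' → . F]}), then GOTO on every symbol after a dot until no new states appear). It has 11 states:
  I0: { [F → . a X (], [F → . c], [F' → . F] }  — shift
  I1: { [F' → F .] }  — accept
  I2: { [F → a . X (], [X → . ( a c], [X → . e e] }  — shift
  I3: { [F → c .] }  — reduce
  I4: { [X → ( . a c] }  — shift
  I5: { [F → a X . (] }  — shift
  I6: { [X → e . e] }  — shift
  I7: { [X → e e .] }  — reduce
  I8: { [F → a X ( .] }  — reduce
  I9: { [X → ( a . c] }  — shift
  I10: { [X → ( a c .] }  — reduce

Every state is either a pure shift/goto state or contains exactly one complete item and nothing to shift — no conflicts. The grammar is LR(0).

Answer: Yes, the grammar is LR(0)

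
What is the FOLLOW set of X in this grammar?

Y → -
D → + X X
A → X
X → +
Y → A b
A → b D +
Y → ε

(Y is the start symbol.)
In D → + X X: X is followed by X, add FIRST(X) \ {ε} = { '+' }
In D → + X X: X is at the end, add FOLLOW(D)
In A → X: X is at the end, add FOLLOW(A)

The FOLLOW sets referred to above (computed the same way, to a fixed point):
  FOLLOW(D) = { '+' }
  FOLLOW(A) = { 'b' }

Taking the union: FOLLOW(X) = { '+', 'b' }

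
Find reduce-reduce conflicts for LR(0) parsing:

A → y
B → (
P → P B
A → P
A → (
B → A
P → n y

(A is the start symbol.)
Yes — I7: [A → ( .] vs [B → ( .]

A reduce-reduce conflict occurs when an LR(0) state has two complete items [A → α .] and [B → β .] — both call for a reduction, and with no lookahead the parser cannot choose between them.

Augment with A' → A and build the canonical LR(0) collection (I0 = CLOSURE({[A' → . A]}), then GOTO on every symbol after a dot until no new states appear). It has 10 states:
  I0: { [A → . (], [A → . P], [A → . y], [A' → . A], [P → . P B], [P → . n y] }  — shift
  I1: { [A → ( .] }  — reduce
  I2: { [A' → A .] }  — accept
  I3: { [A → . (], [A → . P], [A → . y], [A → P .], [B → . (], [B → . A], [P → . P B], [P → . n y], [P → P . B] }  — shift, reduce
  I4: { [P → n . y] }  — shift
  I5: { [A → y .] }  — reduce
  I6: { [P → n y .] }  — reduce
  I7: { [A → ( .], [B → ( .] }  — 2 reduces
  I8: { [B → A .] }  — reduce
  I9: { [P → P B .] }  — reduce

I7 contains complete items [A → ( .], [B → ( .] — reduce-reduce conflict.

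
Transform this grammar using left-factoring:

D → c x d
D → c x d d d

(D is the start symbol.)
Left-factoring transforms A → αβ₁ | αβ₂ into A → αA' and A' → β₁ | β₂
(α is the longest common prefix among the alternatives). Repeat until
no nonterminal has two alternatives with a common prefix.

Round 1: D has alternatives sharing prefix 'c x d'. Introduce D': D → c x d D'
  Add: D' → ε
  Add: D' → d d

No remaining common prefixes — done.

Resulting grammar:
D → c x d D'
D' → ε
D' → d d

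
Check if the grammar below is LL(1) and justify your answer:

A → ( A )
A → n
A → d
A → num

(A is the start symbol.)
Yes, the grammar is LL(1).

A grammar is LL(1) if for each non-terminal N with multiple productions, the predict sets of those productions are pairwise disjoint, where PREDICT(N → α) = (FIRST(α) \ {ε}) ∪ (FOLLOW(N) if α ⇒* ε).

For A:
  PREDICT(A → '(' A ')') = { '(' }
  PREDICT(A → n) = { 'n' }
  PREDICT(A → d) = { 'd' }
  PREDICT(A → num) = { 'num' }

All predict sets are disjoint. The grammar IS LL(1).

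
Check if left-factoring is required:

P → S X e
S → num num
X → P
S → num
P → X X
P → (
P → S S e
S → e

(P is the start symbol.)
Yes, P has productions with common prefix 'S'; S has productions with common prefix 'num'

Left-factoring is needed when two productions for the same non-terminal
share a common prefix on the right-hand side.

Productions for P:
  P → S X e
  P → X X
  P → (
  P → S S e
Productions for S:
  S → num num
  S → num
  S → e

Found common prefix 'S' in productions for P
Found common prefix 'num' in productions for S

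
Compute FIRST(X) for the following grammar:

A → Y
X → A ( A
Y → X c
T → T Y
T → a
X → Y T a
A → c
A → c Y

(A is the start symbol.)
{ 'c' }

To compute FIRST(X), examine every production with X on the left-hand side, reading each right-hand side left to right until a non-nullable symbol is reached.

FIRST sets of the other non-terminals involved (by the same procedure, iterated to a fixed point):
  FIRST(A) = { 'c' }
  FIRST(Y) = { 'c' }

From X → A ( A:
  - A is a non-terminal: add FIRST(A) \ {ε} = { 'c' }
    A is not nullable, so stop
From X → Y T a:
  - Y is a non-terminal: add FIRST(Y) \ {ε} = { 'c' }
    Y is not nullable, so stop

Collecting: FIRST(X) = { 'c' }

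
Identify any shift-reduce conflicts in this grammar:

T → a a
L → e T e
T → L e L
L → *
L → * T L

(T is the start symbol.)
A shift-reduce conflict occurs when an LR(0) state has both:
  - a complete (reduce) item [A → α .] (dot at the end), and
  - a shift item [B → β . c γ] (dot before a terminal).

Augment with T' → T and build the canonical LR(0) collection (I0 = CLOSURE({[T' → . T]}), then GOTO on every symbol after a dot until no new states appear). It has 13 states:
  I0: { [L → . * T L], [L → . *], [L → . e T e], [T → . L e L], [T → . a a], [T' → . T] }  — shift
  I1: { [L → * . T L], [L → * .], [L → . * T L], [L → . *], [L → . e T e], [T → . L e L], [T → . a a] }  — shift, reduce
  I2: { [T → L . e L] }  — shift
  I3: { [T' → T .] }  — accept
  I4: { [T → a . a] }  — shift
  I5: { [L → . * T L], [L → . *], [L → . e T e], [L → e . T e], [T → . L e L], [T → . a a] }  — shift
  I6: { [L → e T . e] }  — shift
  I7: { [L → e T e .] }  — reduce
  I8: { [T → a a .] }  — reduce
  I9: { [L → . * T L], [L → . *], [L → . e T e], [T → L e . L] }  — shift
  I10: { [T → L e L .] }  — reduce
  I11: { [L → * T . L], [L → . * T L], [L → . *], [L → . e T e] }  — shift
  I12: { [L → * T L .] }  — reduce

I1 contains reduce item [L → * .] and shift items [L → . *], [L → . * T L], [L → . e T e], [T → . a a] — shift-reduce conflict.

Answer: Yes — I1: [L → * .] vs [L → . *]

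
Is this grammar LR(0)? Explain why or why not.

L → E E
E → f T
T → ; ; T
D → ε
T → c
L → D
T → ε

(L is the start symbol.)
No. Shift-reduce conflict between [D → .] and [E → . f T]

A grammar is LR(0) if no state in the canonical LR(0) collection has:
  - both a shift item (dot before a terminal) and a complete item (shift-reduce conflict), or
  - two or more complete items (reduce-reduce conflict; the accept item [L' → L .] counts as a complete item here).

Augment with L' → L and build the canonical LR(0) collection (I0 = CLOSURE({[L' → . L]}), then GOTO on every symbol after a dot until no new states appear). It has 11 states:
  I0: { [D → .], [E → . f T], [L → . D], [L → . E E], [L' → . L] }  — shift, reduce
  I1: { [L → D .] }  — reduce
  I2: { [E → . f T], [L → E . E] }  — shift
  I3: { [L' → L .] }  — accept
  I4: { [E → f . T], [T → . ; ; T], [T → . c], [T → .] }  — shift, reduce
  I5: { [T → ; . ; T] }  — shift
  I6: { [E → f T .] }  — reduce
  I7: { [T → c .] }  — reduce
  I8: { [T → . ; ; T], [T → . c], [T → .], [T → ; ; . T] }  — shift, reduce
  I9: { [T → ; ; T .] }  — reduce
  I10: { [L → E E .] }  — reduce

Conflict in state I0:
  Shift-reduce conflict between [D → .] and [E → . f T]
So the grammar is NOT LR(0).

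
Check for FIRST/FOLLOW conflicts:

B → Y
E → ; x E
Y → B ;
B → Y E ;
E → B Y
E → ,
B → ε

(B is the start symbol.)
A FIRST/FOLLOW conflict occurs when a non-terminal N has a nullable alternative N → β (β ⇒* ε) and another alternative N → α with FIRST(α) ∩ FOLLOW(N) ≠ ∅: on such a lookahead the parser cannot decide between expanding α and letting N vanish via β.

Nullable non-terminals: B.
FIRST sets used below: FIRST(Y) = { ';' }

B: nullable alternative(s) B → ε; FOLLOW(B) = { $, ';' }
  B → Y: FIRST \ {ε} = { ';' } — overlaps FOLLOW(B) on { ';' }: CONFLICT
  B → Y E ;: FIRST \ {ε} = { ';' } — overlaps FOLLOW(B) on { ';' }: CONFLICT
  B → ε: FIRST \ {ε} = { } — this is the only nullable alternative, skip

E, Y have no nullable alternative, so no FIRST/FOLLOW check is needed there.

So the grammar has 2 FIRST/FOLLOW conflicts (marked CONFLICT above).

Answer: Yes. B → Y with FOLLOW(B) on { ';' }; B → Y E ';' with FOLLOW(B) on { ';' }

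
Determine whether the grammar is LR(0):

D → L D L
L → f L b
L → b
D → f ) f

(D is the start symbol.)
Yes, the grammar is LR(0)

Augment with D' → D and build the canonical LR(0) collection (I0 = CLOSURE({[D' → . D]}), then GOTO on every symbol after a dot until no new states appear). It has 12 states:
  I0: { [D → . L D L], [D → . f ) f], [D' → . D], [L → . b], [L → . f L b] }  — shift
  I1: { [D' → D .] }  — accept
  I2: { [D → . L D L], [D → . f ) f], [D → L . D L], [L → . b], [L → . f L b] }  — shift
  I3: { [L → b .] }  — reduce
  I4: { [D → f . ) f], [L → . b], [L → . f L b], [L → f . L b] }  — shift
  I5: { [D → f ) . f] }  — shift
  I6: { [L → f L . b] }  — shift
  I7: { [L → . b], [L → . f L b], [L → f . L b] }  — shift
  I8: { [L → f L b .] }  — reduce
  I9: { [D → f ) f .] }  — reduce
  I10: { [D → L D . L], [L → . b], [L → . f L b] }  — shift
  I11: { [D → L D L .] }  — reduce

Every state is either a pure shift/goto state or contains exactly one complete item and nothing to shift — no conflicts. The grammar is LR(0).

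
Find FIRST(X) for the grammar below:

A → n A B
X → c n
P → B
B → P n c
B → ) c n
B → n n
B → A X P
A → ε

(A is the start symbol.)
To compute FIRST(X), examine every production with X on the left-hand side, reading each right-hand side left to right until a non-nullable symbol is reached.

From X → c n:
  - c is a terminal: add 'c' and stop

Collecting: FIRST(X) = { 'c' }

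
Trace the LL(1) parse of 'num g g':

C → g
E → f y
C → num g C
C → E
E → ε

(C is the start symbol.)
LL(1) parsing maintains a stack (initially the start symbol over $) and the input. At each step: if the stack top is a terminal, match it against the current input token; if it is a non-terminal N, replace it with the RHS of M[N, lookahead] (the unique production whose predict set contains the lookahead).

Stack is shown with the top on the left.

Stack      Input      Action
----------------------------
C $        num g g $  output C → num g C
num g C $  num g g $  match 'num'
g C $      g g $      match 'g'
C $        g $        output C → g
g $        g $        match 'g'
$          $          accept

The string is accepted.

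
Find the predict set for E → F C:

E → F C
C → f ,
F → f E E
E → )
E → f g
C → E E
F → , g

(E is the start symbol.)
PREDICT(E → F C) = (FIRST(RHS) \ {ε}) ∪ (FOLLOW(E) if ε ∈ FIRST(RHS), i.e. RHS ⇒* ε)
FIRST(F) = { ',', 'f' }
FIRST(F C) = { ',', 'f' }
ε ∉ FIRST(F C), so FOLLOW(E) is not added.
PREDICT(E → F C) = { ',', 'f' }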